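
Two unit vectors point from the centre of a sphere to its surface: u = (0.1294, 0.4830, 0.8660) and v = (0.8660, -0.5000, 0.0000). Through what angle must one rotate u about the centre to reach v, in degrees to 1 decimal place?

97.4°

u·v = -0.1294; |u| = 1.0000, |v| = 1.0000.
cos θ = (u·v)/(|u||v|) = -0.1294, so θ = 97.4°.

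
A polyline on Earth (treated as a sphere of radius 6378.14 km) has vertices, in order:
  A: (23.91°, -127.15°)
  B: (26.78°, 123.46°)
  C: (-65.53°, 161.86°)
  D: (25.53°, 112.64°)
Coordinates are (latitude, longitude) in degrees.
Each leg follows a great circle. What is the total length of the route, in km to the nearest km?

Leg A→B: central angle 1.6592 rad, distance 10582.9 km.
Leg B→C: central angle 1.6914 rad, distance 10787.9 km.
Leg C→D: central angle 1.7195 rad, distance 10967.1 km.
Total: 10582.9 + 10787.9 + 10967.1 ≈ 32338 km.

32338 km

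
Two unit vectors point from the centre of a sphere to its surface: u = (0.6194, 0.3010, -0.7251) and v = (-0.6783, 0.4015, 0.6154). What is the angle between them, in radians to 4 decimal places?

2.4121 rad

u·v = -0.7455; |u| = 1.0000, |v| = 1.0000.
cos θ = (u·v)/(|u||v|) = -0.7455, so θ = 2.4121 rad.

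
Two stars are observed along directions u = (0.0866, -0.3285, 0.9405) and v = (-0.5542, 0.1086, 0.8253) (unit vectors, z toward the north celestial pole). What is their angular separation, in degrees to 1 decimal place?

u·v = 0.6925; |u| = 1.0000, |v| = 1.0000.
cos θ = (u·v)/(|u||v|) = 0.6925, so θ = 46.2°.

46.2°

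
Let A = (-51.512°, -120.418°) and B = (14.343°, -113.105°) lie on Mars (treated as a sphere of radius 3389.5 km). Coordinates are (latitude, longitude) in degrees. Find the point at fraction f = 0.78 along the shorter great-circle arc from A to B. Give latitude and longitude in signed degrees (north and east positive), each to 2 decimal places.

The central angle between A and B is δ = 1.1548 rad.
With f = 0.78, the slerp weights are sin((1−f)δ)/sin δ = 0.2748 and sin(fδ)/sin δ = 0.8569.
Weighted sum of the unit vectors: (0.2748)·(-0.3151,-0.5367,-0.7827) + (0.8569)·(-0.3802,-0.8911,0.2477) = (-0.4123, -0.9110, -0.0028).
Converting back: φ = atan2(z, √(x²+y²)) = -0.16°, λ = atan2(y, x) = -114.35°.

-0.16°, -114.35°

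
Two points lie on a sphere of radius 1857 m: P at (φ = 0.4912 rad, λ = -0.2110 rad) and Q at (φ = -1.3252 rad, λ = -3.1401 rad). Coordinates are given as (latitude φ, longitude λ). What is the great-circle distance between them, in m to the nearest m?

In radians: φ₁ = 0.4912, φ₂ = -1.3252, Δλ = -167.825° = -2.9291 rad.
Haversine: a = sin²(Δφ/2) + cos φ₁ cos φ₂ sin²(Δλ/2) = 0.6216 + (0.8818)(0.2431)(0.9888) = 0.83355.
Central angle c = 2·arcsin(√a) = 2.30110 rad.
Distance = R·c = 1857 × 2.3011 ≈ 4273 m.

4273 m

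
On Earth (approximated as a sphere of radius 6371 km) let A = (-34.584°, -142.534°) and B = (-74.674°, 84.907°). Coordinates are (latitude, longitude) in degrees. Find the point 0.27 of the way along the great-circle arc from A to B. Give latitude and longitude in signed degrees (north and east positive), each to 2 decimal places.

-51.97°, -148.63°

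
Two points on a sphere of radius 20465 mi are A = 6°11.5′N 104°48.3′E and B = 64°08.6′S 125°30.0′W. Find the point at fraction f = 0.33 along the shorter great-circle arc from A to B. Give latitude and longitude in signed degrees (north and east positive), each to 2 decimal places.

The central angle between A and B is δ = 1.9541 rad.
With f = 0.33, the slerp weights are sin((1−f)δ)/sin δ = 1.0416 and sin(fδ)/sin δ = 0.6481.
Weighted sum of the unit vectors: (1.0416)·(-0.2540,0.9612,0.1079) + (0.6481)·(-0.2533,-0.3551,-0.8999) = (-0.4287, 0.7710, -0.4709).
Converting back: φ = atan2(z, √(x²+y²)) = -28.09°, λ = atan2(y, x) = 119.08°.

-28.09°, 119.08°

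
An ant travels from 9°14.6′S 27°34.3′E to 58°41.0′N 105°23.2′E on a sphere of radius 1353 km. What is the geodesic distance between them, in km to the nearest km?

Let φ₁ = -0.1613 rad, φ₂ = 1.0242 rad, and Δλ = 1.3581 rad.
Haversine: a = sin²(Δφ/2) + cos φ₁ cos φ₂ sin²(Δλ/2) = 0.3121 + (0.9870)(0.5198)(0.3945) = 0.51447.
Central angle c = 2·arcsin(√a) = 1.59974 rad.
Distance = R·c = 1353 × 1.5997 ≈ 2164 km.

2164 km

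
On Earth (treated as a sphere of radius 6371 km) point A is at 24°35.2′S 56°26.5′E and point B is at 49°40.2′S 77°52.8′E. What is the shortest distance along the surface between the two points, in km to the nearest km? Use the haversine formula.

3349 km

With latitudes φ₁ = -24.587°, φ₂ = -49.670° and longitude difference Δλ = 21.438°:
Haversine: a = sin²(Δφ/2) + cos φ₁ cos φ₂ sin²(Δλ/2) = 0.0472 + (0.9093)(0.6472)(0.0346) = 0.06751.
Central angle c = 2·arcsin(√a) = 0.52570 rad.
Distance = R·c = 6371 × 0.5257 ≈ 3349 km.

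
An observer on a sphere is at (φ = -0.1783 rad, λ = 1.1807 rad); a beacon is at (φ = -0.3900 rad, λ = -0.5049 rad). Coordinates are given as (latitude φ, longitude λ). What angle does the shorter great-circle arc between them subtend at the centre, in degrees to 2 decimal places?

Let φ₁ = -0.1783 rad, φ₂ = -0.3900 rad, and Δλ = -1.6856 rad.
Haversine: a = sin²(Δφ/2) + cos φ₁ cos φ₂ sin²(Δλ/2) = 0.0112 + (0.9841)(0.9249)(0.5573) = 0.51842.
Central angle c = 2·arcsin(√a) = 1.60765 rad.
So the angular separation is 92.11°.

92.11°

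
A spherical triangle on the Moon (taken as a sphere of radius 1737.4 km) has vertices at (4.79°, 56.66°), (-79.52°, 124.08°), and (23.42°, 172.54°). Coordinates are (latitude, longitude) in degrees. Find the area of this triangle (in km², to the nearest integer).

7262557 km²

Side lengths (central angles): a = 1.8548, b = 1.9454, c = 1.5833 rad; semiperimeter s = 2.6917.
By l'Huilier's theorem, tan(E/4) = √[tan(s/2) tan((s−a)/2) tan((s−b)/2) tan((s−c)/2)], giving spherical excess E = 2.4060 rad.
Area = E·R² = 2.4060 × (1737.4)² ≈ 7262557 km².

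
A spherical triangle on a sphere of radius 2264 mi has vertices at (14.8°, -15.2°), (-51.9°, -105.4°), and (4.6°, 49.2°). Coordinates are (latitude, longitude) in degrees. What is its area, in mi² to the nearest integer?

8737618 mi²

Side lengths (central angles): a = 2.2379, b = 1.1187, c = 1.7753 rad; semiperimeter s = 2.5659.
By l'Huilier's theorem, tan(E/4) = √[tan(s/2) tan((s−a)/2) tan((s−b)/2) tan((s−c)/2)], giving spherical excess E = 1.7047 rad.
Area = E·R² = 1.7047 × (2264)² ≈ 8737618 mi².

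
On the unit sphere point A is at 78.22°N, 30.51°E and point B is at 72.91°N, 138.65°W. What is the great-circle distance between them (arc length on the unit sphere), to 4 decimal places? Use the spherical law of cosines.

With latitudes φ₁ = 78.220°, φ₂ = 72.910° and longitude difference Δλ = -169.160°:
cos c = sin φ₁ sin φ₂ + cos φ₁ cos φ₂ cos Δλ = (0.9789)(0.9558) + (0.2042)(0.2939)(-0.9822) = 0.87679,
so c = arccos(0.87679) = 0.50165 rad.
On the unit sphere the arc length equals the central angle: 0.5017.

0.5017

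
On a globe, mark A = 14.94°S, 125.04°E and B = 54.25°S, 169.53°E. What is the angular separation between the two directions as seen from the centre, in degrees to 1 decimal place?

With latitudes φ₁ = -14.940°, φ₂ = -54.250° and longitude difference Δλ = 44.490°:
cos c = sin φ₁ sin φ₂ + cos φ₁ cos φ₂ cos Δλ = (-0.2578)(-0.8116) + (0.9662)(0.5842)(0.7134) = 0.61193,
so c = arccos(0.61193) = 0.91230 rad.
So the angular separation is 52.3°.

52.3°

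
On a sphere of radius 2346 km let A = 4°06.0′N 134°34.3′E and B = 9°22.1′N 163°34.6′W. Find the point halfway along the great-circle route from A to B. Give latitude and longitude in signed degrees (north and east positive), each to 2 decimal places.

7.84°, 165.31°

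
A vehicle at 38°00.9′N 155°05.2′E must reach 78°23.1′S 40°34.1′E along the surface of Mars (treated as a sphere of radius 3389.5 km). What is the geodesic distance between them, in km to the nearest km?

With latitudes φ₁ = 38.015°, φ₂ = -78.385° and longitude difference Δλ = -114.518°:
Haversine: a = sin²(Δφ/2) + cos φ₁ cos φ₂ sin²(Δλ/2) = 0.7223 + (0.7878)(0.2013)(0.7075) = 0.83454.
Central angle c = 2·arcsin(√a) = 2.30377 rad.
Distance = R·c = 3389.5 × 2.3038 ≈ 7809 km.

7809 km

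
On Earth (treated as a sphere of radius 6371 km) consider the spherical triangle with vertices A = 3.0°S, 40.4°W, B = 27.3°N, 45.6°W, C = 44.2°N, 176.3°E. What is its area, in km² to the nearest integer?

11956755 km²

Side lengths (central angles): a = 1.7258, b = 2.2275, c = 0.5360 rad; semiperimeter s = 2.2447.
By l'Huilier's theorem, tan(E/4) = √[tan(s/2) tan((s−a)/2) tan((s−b)/2) tan((s−c)/2)], giving spherical excess E = 0.2946 rad.
Area = E·R² = 0.2946 × (6371)² ≈ 11956755 km².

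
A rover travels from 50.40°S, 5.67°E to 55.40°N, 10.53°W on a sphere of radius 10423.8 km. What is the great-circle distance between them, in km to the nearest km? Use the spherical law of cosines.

With latitudes φ₁ = -50.400°, φ₂ = 55.400° and longitude difference Δλ = -16.200°:
cos c = sin φ₁ sin φ₂ + cos φ₁ cos φ₂ cos Δλ = (-0.7705)(0.8231) + (0.6374)(0.5678)(0.9603) = -0.28665,
so c = arccos(-0.28665) = 1.86153 rad.
Distance = R·c = 10423.8 × 1.8615 ≈ 19404 km.

19404 km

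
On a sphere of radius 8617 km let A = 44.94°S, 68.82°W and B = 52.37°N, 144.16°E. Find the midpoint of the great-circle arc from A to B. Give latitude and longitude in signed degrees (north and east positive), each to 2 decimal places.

Central angle δ = 2.7439 rad. Interpolating on the sphere with fraction f = 0.5:
P = [sin((1−f)δ)·A + sin(fδ)·B] / sin δ = 2.5312·A + 2.5312·B in Cartesian coordinates,
giving P = (-0.6055, -0.7658, 0.2167), i.e. latitude 12.51°, longitude -128.33°.

12.51°, -128.33°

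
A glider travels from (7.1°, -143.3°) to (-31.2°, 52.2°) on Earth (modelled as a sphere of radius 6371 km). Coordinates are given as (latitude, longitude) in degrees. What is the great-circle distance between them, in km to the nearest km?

In radians: φ₁ = 0.1239, φ₂ = -0.5445, Δλ = -164.500° = -2.8711 rad.
Haversine: a = sin²(Δφ/2) + cos φ₁ cos φ₂ sin²(Δλ/2) = 0.1076 + (0.9923)(0.8554)(0.9818) = 0.94098.
Central angle c = 2·arcsin(√a) = 2.65081 rad.
Distance = R·c = 6371 × 2.6508 ≈ 16888 km.

16888 km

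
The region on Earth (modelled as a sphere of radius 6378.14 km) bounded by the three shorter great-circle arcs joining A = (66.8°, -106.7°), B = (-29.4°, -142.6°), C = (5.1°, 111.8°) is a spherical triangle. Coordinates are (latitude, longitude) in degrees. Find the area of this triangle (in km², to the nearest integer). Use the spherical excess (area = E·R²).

99825013 km²

Side lengths (central angles): a = 1.8515, b = 1.7981, c = 1.7449 rad; semiperimeter s = 2.6972.
By l'Huilier's theorem, tan(E/4) = √[tan(s/2) tan((s−a)/2) tan((s−b)/2) tan((s−c)/2)], giving spherical excess E = 2.4539 rad.
Area = E·R² = 2.4539 × (6378.14)² ≈ 99825013 km².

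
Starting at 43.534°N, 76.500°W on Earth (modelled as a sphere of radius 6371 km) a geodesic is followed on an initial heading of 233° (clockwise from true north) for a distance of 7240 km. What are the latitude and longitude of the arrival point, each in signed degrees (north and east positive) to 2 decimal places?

-6.08°, -123.27°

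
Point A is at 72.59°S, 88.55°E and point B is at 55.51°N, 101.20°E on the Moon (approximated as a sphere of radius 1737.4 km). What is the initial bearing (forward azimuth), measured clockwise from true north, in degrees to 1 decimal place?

9.1°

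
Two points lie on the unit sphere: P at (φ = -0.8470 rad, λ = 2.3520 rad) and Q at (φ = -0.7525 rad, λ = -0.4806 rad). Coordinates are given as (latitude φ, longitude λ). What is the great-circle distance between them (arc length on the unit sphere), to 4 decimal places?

1.5192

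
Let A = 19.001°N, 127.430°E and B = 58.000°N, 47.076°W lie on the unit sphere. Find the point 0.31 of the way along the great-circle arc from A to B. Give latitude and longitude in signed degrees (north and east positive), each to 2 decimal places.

50.83°, 124.94°

Central angle δ = 1.7953 rad. Interpolating on the sphere with fraction f = 0.31:
P = [sin((1−f)δ)·A + sin(fδ)·B] / sin δ = 0.9697·A + 0.5419·B in Cartesian coordinates,
giving P = (-0.3617, 0.5178, 0.7752), i.e. latitude 50.83°, longitude 124.94°.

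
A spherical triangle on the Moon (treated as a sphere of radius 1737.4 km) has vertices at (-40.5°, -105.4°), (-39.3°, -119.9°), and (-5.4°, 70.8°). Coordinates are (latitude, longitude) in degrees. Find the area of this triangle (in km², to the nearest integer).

Side lengths (central angles): a = 2.3426, b = 2.3382, c = 0.1951 rad; semiperimeter s = 2.4379.
By l'Huilier's theorem, tan(E/4) = √[tan(s/2) tan((s−a)/2) tan((s−b)/2) tan((s−c)/2)], giving spherical excess E = 0.4617 rad.
Area = E·R² = 0.4617 × (1737.4)² ≈ 1393764 km².

1393764 km²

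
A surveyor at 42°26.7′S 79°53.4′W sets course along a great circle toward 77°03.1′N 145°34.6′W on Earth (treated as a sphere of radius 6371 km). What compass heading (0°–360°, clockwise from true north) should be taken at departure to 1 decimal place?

345.4°

With φ₁ = -0.7408, φ₂ = 1.3448, Δλ = -1.1464 rad, the forward-azimuth formula gives
θ = atan2( sin Δλ cos φ₂ , cos φ₁ sin φ₂ − sin φ₁ cos φ₂ cos Δλ ) = atan2(-0.2042, 0.7814) = -14.64°.
Adding 360° brings this into [0°, 360°): 345.4°.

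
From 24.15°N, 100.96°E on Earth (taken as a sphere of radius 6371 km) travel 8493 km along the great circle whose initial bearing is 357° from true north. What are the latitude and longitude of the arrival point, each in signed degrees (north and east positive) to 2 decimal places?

79.10°, -63.44°

Angular distance δ = d/R = 8493/6371 = 1.33307 rad; initial bearing θ = 6.2308 rad.
sin φ₂ = sin φ₁ cos δ + cos φ₁ sin δ cos θ = (0.4091)(0.2355) + (0.9125)(0.9719)(0.9986) = 0.9819, so φ₂ = 79.10°.
Δλ = atan2(sin θ sin δ cos φ₁, cos δ − sin φ₁ sin φ₂) = atan2(-0.0464, -0.1662) = -164.402°.
λ₂ = 100.960° − 164.402° = -63.44°.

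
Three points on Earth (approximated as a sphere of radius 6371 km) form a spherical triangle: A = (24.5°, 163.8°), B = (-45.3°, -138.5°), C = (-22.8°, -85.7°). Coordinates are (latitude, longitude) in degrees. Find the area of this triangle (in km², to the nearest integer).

34107869 km²

Side lengths (central angles): a = 0.8400, b = 2.0426, c = 1.5235 rad; semiperimeter s = 2.2030.
By l'Huilier's theorem, tan(E/4) = √[tan(s/2) tan((s−a)/2) tan((s−b)/2) tan((s−c)/2)], giving spherical excess E = 0.8403 rad.
Area = E·R² = 0.8403 × (6371)² ≈ 34107869 km².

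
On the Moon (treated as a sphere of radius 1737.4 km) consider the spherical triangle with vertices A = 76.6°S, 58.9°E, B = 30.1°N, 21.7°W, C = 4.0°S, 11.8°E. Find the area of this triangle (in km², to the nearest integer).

1482653 km²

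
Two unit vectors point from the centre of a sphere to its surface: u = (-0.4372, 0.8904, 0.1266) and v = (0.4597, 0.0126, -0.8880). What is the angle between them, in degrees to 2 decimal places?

u·v = -0.3022; |u| = 1.0000, |v| = 1.0000.
cos θ = (u·v)/(|u||v|) = -0.3022, so θ = 107.59°.

107.59°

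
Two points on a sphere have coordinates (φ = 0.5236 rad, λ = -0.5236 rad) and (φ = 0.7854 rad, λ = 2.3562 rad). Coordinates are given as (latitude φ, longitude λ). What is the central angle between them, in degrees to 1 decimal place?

With latitudes φ₁ = 30.000°, φ₂ = 45.000° and longitude difference Δλ = 165.000°:
Haversine: a = sin²(Δφ/2) + cos φ₁ cos φ₂ sin²(Δλ/2) = 0.0170 + (0.8660)(0.7071)(0.9830) = 0.61898.
Central angle c = 2·arcsin(√a) = 1.81105 rad.
So the angular separation is 103.8°.

103.8°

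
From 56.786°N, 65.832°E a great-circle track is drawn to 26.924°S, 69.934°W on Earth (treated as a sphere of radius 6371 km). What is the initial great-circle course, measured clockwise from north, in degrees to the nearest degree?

295°

Δλ = -135.766° = -2.3696 rad.
y = sin Δλ · cos φ₂ = (-0.6976)(0.8916) = -0.6220
x = cos φ₁ sin φ₂ − sin φ₁ cos φ₂ cos Δλ = (0.5478)(-0.4528) − (0.8366)(0.8916)(-0.7165) = 0.2864
θ = atan2(y, x) = -65.27°; adding 360° gives 295°.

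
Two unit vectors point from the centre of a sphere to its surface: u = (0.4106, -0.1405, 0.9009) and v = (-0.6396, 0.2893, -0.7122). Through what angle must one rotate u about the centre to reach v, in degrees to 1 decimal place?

u·v = -0.9449; |u| = 1.0000, |v| = 1.0000.
cos θ = (u·v)/(|u||v|) = -0.9449, so θ = 160.9°.

160.9°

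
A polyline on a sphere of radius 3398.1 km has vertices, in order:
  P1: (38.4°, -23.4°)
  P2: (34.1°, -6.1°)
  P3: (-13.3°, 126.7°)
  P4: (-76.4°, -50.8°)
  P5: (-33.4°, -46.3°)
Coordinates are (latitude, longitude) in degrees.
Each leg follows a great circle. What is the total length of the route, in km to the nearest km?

16635 km

Leg P1→P2: central angle 0.2543 rad, distance 864.3 km.
Leg P2→P3: central angle 2.3138 rad, distance 7862.5 km.
Leg P3→P4: central angle 1.5758 rad, distance 5354.8 km.
Leg P4→P5: central angle 0.7514 rad, distance 2553.3 km.
Total: 864.3 + 7862.5 + 5354.8 + 2553.3 ≈ 16635 km.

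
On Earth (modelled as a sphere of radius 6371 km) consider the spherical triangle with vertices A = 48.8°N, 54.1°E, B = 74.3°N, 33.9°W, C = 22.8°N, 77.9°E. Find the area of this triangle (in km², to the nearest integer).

3708441 km²

Side lengths (central angles): a = 1.2866, b = 0.5602, c = 0.7516 rad; semiperimeter s = 1.2992.
By l'Huilier's theorem, tan(E/4) = √[tan(s/2) tan((s−a)/2) tan((s−b)/2) tan((s−c)/2)], giving spherical excess E = 0.0914 rad.
Area = E·R² = 0.0914 × (6371)² ≈ 3708441 km².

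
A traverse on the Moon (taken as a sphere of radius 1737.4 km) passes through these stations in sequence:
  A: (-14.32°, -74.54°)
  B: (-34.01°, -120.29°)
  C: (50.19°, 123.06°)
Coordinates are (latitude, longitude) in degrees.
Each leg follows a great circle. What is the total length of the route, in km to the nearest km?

Leg A→B: central angle 0.7971 rad, distance 1384.8 km.
Leg B→C: central angle 2.3019 rad, distance 3999.4 km.
Total: 1384.8 + 3999.4 ≈ 5384 km.

5384 km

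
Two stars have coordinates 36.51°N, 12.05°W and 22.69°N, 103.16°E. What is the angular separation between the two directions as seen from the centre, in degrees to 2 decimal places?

In radians: φ₁ = 0.6372, φ₂ = 0.3960, Δλ = 115.210° = 2.0108 rad.
cos c = sin φ₁ sin φ₂ + cos φ₁ cos φ₂ cos Δλ = (0.5950)(0.3857) + (0.8038)(0.9226)(-0.4259) = -0.08635,
so c = arccos(-0.08635) = 1.65725 rad.
So the angular separation is 94.95°.

94.95°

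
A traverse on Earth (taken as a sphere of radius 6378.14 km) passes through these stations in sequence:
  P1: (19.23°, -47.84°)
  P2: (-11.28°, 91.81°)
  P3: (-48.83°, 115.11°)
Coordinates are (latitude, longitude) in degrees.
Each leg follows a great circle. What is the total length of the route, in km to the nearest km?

Leg P1→P2: central angle 2.4498 rad, distance 15625.2 km.
Leg P2→P3: central angle 0.7375 rad, distance 4703.7 km.
Total: 15625.2 + 4703.7 ≈ 20329 km.

20329 km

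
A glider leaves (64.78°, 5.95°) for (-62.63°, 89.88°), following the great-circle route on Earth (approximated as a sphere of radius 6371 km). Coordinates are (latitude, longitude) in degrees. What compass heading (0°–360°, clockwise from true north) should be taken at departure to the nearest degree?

133°

Δλ = 83.930° = 1.4649 rad.
y = sin Δλ · cos φ₂ = (0.9944)(0.4597) = 0.4572
x = cos φ₁ sin φ₂ − sin φ₁ cos φ₂ cos Δλ = (0.4261)(-0.8881) − (0.9047)(0.4597)(0.1057) = -0.4224
θ = atan2(y, x) = 132.74°, so the bearing is 133°.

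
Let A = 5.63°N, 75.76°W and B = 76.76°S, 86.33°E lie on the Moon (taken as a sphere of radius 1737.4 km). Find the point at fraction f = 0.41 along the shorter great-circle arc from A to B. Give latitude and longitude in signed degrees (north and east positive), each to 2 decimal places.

The central angle between A and B is δ = 1.8885 rad.
With f = 0.41, the slerp weights are sin((1−f)δ)/sin δ = 0.9448 and sin(fδ)/sin δ = 0.7360.
Weighted sum of the unit vectors: (0.9448)·(0.2448,-0.9646,0.0981) + (0.7360)·(0.0147,0.2286,-0.9734) = (0.2421, -0.7432, -0.6238).
Converting back: φ = atan2(z, √(x²+y²)) = -38.59°, λ = atan2(y, x) = -71.96°.

-38.59°, -71.96°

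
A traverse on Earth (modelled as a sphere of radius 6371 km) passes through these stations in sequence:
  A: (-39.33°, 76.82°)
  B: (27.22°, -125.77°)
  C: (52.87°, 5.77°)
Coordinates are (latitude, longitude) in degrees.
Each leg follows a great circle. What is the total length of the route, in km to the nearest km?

Leg A→B: central angle 2.7518 rad, distance 17531.5 km.
Leg B→C: central angle 1.5621 rad, distance 9952.0 km.
Total: 17531.5 + 9952.0 ≈ 27483 km.

27483 km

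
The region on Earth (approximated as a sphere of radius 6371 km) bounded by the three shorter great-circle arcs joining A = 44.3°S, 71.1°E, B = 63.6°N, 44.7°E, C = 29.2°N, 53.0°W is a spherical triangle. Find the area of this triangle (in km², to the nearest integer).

Side lengths (central angles): a = 1.1756, b = 2.3336, c = 1.9183 rad; semiperimeter s = 2.7138.
By l'Huilier's theorem, tan(E/4) = √[tan(s/2) tan((s−a)/2) tan((s−b)/2) tan((s−c)/2)], giving spherical excess E = 2.1620 rad.
Area = E·R² = 2.1620 × (6371)² ≈ 87755029 km².

87755029 km²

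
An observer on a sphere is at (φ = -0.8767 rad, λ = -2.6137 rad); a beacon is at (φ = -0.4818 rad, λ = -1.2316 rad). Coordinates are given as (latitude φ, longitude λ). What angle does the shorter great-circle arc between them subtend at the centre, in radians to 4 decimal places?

1.0900 rad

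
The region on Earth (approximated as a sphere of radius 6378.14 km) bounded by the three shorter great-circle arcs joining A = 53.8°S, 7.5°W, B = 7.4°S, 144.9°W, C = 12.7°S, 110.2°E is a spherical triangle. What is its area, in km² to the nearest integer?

96916971 km²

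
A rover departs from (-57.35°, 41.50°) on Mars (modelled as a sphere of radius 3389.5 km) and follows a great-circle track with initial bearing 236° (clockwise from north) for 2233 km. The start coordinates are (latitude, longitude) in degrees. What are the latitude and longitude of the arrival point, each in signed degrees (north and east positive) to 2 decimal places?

Angular distance δ = d/R = 2233/3389.5 = 0.65880 rad; initial bearing θ = 4.1190 rad.
sin φ₂ = sin φ₁ cos δ + cos φ₁ sin δ cos θ = (-0.8420)(0.7907) + (0.5395)(0.6122)(-0.5592) = -0.8505, so φ₂ = -58.26°.
Δλ = atan2(sin θ sin δ cos φ₁, cos δ − sin φ₁ sin φ₂) = atan2(-0.2738, 0.0747) = -74.749°.
λ₂ = 41.500° − 74.749° = -33.25°.

-58.26°, -33.25°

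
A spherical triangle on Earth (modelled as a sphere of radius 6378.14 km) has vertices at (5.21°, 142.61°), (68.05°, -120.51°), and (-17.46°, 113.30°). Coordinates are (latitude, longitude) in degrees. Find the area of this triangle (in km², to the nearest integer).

17440661 km²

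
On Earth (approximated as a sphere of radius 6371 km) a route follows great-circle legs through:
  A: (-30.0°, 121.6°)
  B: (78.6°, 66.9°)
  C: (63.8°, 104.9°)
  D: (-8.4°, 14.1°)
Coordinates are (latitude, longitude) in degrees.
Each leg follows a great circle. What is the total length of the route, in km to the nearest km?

Leg A→B: central angle 1.9728 rad, distance 12568.4 km.
Leg B→C: central angle 0.3229 rad, distance 2057.1 km.
Leg C→D: central angle 1.7084 rad, distance 10884.2 km.
Total: 12568.4 + 2057.1 + 10884.2 ≈ 25510 km.

25510 km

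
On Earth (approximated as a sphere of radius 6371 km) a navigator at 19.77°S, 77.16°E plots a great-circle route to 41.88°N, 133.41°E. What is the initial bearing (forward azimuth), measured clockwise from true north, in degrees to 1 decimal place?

With φ₁ = -0.3451, φ₂ = 0.7309, Δλ = 0.9817 rad, the forward-azimuth formula gives
θ = atan2( sin Δλ cos φ₂ , cos φ₁ sin φ₂ − sin φ₁ cos φ₂ cos Δλ ) = atan2(0.6191, 0.7681) = 38.87°.
So the initial bearing is 38.9°.

38.9°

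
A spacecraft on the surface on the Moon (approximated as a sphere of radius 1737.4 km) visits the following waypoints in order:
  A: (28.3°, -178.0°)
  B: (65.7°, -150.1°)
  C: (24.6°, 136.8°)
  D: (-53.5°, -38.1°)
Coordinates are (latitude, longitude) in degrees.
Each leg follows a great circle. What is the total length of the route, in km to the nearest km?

Leg A→B: central angle 0.7193 rad, distance 1249.6 km.
Leg B→C: central angle 1.0608 rad, distance 1843.0 km.
Leg C→D: central angle 2.6328 rad, distance 4574.2 km.
Total: 1249.6 + 1843.0 + 4574.2 ≈ 7667 km.

7667 km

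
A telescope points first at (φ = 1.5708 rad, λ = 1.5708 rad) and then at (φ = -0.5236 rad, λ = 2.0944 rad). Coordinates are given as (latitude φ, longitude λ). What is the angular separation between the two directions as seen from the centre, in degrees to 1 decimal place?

With latitudes φ₁ = 90.000°, φ₂ = -30.000° and longitude difference Δλ = 30.000°:
cos c = sin φ₁ sin φ₂ + cos φ₁ cos φ₂ cos Δλ = (1.0000)(-0.5000) + (-0.0000)(0.8660)(0.8660) = -0.50000,
so c = arccos(-0.50000) = 2.09440 rad.
So the angular separation is 120.0°.

120.0°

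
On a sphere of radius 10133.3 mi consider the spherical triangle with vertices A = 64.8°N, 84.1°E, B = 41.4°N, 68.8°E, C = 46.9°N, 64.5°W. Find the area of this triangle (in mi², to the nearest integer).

24922181 mi²

Side lengths (central angles): a = 1.4391, b = 1.1458, c = 0.4360 rad; semiperimeter s = 1.5104.
By l'Huilier's theorem, tan(E/4) = √[tan(s/2) tan((s−a)/2) tan((s−b)/2) tan((s−c)/2)], giving spherical excess E = 0.2427 rad.
Area = E·R² = 0.2427 × (10133.3)² ≈ 24922181 mi².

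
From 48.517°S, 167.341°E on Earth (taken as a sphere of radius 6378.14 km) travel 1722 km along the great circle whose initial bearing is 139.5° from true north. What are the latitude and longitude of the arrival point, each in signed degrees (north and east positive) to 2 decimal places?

Angular distance δ = d/R = 1722/6378.14 = 0.26998 rad; initial bearing θ = 2.4347 rad.
sin φ₂ = sin φ₁ cos δ + cos φ₁ sin δ cos θ = (-0.7492)(0.9638) + (0.6624)(0.2667)(-0.7604) = -0.8564, so φ₂ = -58.91°.
Δλ = atan2(sin θ sin δ cos φ₁, cos δ − sin φ₁ sin φ₂) = atan2(0.1147, 0.3222) = 19.600°.
λ₂ = 167.341° + 19.600° = 186.94° → -173.06° after wrapping to (−180°, 180°].

-58.91°, -173.06°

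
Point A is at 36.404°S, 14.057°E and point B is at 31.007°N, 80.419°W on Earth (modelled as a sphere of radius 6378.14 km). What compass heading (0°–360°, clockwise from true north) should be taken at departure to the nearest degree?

294°

With φ₁ = -0.6354, φ₂ = 0.5412, Δλ = -1.6489 rad, the forward-azimuth formula gives
θ = atan2( sin Δλ cos φ₂ , cos φ₁ sin φ₂ − sin φ₁ cos φ₂ cos Δλ ) = atan2(-0.8545, 0.3749) = -66.31°.
Adding 360° brings this into [0°, 360°): 294°.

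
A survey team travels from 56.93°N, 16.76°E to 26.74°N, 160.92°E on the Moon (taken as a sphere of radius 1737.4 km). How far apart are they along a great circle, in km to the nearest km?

2760 km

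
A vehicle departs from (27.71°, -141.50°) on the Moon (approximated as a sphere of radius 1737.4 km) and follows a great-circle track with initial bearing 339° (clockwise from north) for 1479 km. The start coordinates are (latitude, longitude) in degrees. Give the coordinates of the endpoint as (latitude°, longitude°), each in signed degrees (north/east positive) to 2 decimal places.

68.14°, 172.13°

Angular distance δ = d/R = 1479/1737.4 = 0.85127 rad; initial bearing θ = 5.9167 rad.
sin φ₂ = sin φ₁ cos δ + cos φ₁ sin δ cos θ = (0.4650)(0.6590) + (0.8853)(0.7521)(0.9336) = 0.9281, so φ₂ = 68.14°.
Δλ = atan2(sin θ sin δ cos φ₁, cos δ − sin φ₁ sin φ₂) = atan2(-0.2386, 0.2275) = -46.370°.
λ₂ = -141.500° − 46.370° = -187.87° → 172.13° after wrapping to (−180°, 180°].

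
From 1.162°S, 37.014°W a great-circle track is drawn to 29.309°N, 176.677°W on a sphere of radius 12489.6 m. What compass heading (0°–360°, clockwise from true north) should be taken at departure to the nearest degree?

310°

With φ₁ = -0.0203, φ₂ = 0.5115, Δλ = -2.4376 rad, the forward-azimuth formula gives
θ = atan2( sin Δλ cos φ₂ , cos φ₁ sin φ₂ − sin φ₁ cos φ₂ cos Δλ ) = atan2(-0.5644, 0.4759) = -49.86°.
Adding 360° brings this into [0°, 360°): 310°.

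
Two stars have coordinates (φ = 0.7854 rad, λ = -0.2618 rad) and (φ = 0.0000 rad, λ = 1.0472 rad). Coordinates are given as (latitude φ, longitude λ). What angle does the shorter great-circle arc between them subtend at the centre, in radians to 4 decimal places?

Let φ₁ = 0.7854 rad, φ₂ = 0.0000 rad, and Δλ = 1.3090 rad.
Haversine: a = sin²(Δφ/2) + cos φ₁ cos φ₂ sin²(Δλ/2) = 0.1464 + (0.7071)(1.0000)(0.3706) = 0.40849.
Central angle c = 2·arcsin(√a) = 1.38675 rad.
So the angular separation is 1.3867 rad.

1.3867 rad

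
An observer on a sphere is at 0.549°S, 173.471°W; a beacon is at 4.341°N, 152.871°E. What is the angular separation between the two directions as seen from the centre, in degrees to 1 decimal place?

34.0°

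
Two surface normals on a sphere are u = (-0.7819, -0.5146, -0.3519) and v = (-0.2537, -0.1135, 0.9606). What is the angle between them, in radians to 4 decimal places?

1.6521 rad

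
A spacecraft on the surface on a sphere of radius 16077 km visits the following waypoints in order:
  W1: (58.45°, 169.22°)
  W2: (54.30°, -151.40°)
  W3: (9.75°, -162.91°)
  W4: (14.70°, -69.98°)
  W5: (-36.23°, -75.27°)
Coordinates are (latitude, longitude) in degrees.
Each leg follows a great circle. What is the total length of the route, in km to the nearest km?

58605 km

Leg W1→W2: central angle 0.3816 rad, distance 6135.7 km.
Leg W2→W3: central angle 0.7939 rad, distance 12763.5 km.
Leg W3→W4: central angle 1.5766 rad, distance 25346.2 km.
Leg W4→W5: central angle 0.8932 rad, distance 14359.5 km.
Total: 6135.7 + 12763.5 + 25346.2 + 14359.5 ≈ 58605 km.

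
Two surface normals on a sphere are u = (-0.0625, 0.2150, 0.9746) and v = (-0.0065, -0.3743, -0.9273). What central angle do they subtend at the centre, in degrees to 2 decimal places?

169.68°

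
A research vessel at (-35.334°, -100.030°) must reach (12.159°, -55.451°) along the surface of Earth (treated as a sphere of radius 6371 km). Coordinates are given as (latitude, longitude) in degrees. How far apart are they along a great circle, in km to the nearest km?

7061 km

With latitudes φ₁ = -35.334°, φ₂ = 12.159° and longitude difference Δλ = 44.579°:
cos c = sin φ₁ sin φ₂ + cos φ₁ cos φ₂ cos Δλ = (-0.5783)(0.2106) + (0.8158)(0.9776)(0.7123) = 0.44623,
so c = arccos(0.44623) = 1.10825 rad.
Distance = R·c = 6371 × 1.1083 ≈ 7061 km.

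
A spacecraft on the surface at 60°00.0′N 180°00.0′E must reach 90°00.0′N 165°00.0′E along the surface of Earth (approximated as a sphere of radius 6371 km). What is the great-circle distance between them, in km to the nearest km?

Let φ₁ = 1.0472 rad, φ₂ = 1.5708 rad, and Δλ = -0.2618 rad.
cos c = sin φ₁ sin φ₂ + cos φ₁ cos φ₂ cos Δλ = (0.8660)(1.0000) + (0.5000)(0.0000)(0.9659) = 0.86603,
so c = arccos(0.86603) = 0.52360 rad.
Distance = R·c = 6371 × 0.5236 ≈ 3336 km.

3336 km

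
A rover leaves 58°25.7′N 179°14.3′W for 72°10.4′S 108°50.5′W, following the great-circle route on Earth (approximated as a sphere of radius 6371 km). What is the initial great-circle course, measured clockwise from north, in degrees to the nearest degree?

154°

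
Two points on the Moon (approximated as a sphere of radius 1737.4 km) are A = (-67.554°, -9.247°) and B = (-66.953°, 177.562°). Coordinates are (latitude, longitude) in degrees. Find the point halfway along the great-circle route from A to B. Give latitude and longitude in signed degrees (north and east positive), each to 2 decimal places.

The central angle between A and B is δ = 0.7925 rad.
With f = 0.5, the slerp weights are sin((1−f)δ)/sin δ = 0.5420 and sin(fδ)/sin δ = 0.5420.
Weighted sum of the unit vectors: (0.5420)·(0.3769,-0.0614,-0.9242) + (0.5420)·(-0.3911,0.0167,-0.9202) = (-0.0077, -0.0242, -0.9997).
Converting back: φ = atan2(z, √(x²+y²)) = -88.54°, λ = atan2(y, x) = -107.72°.

-88.54°, -107.72°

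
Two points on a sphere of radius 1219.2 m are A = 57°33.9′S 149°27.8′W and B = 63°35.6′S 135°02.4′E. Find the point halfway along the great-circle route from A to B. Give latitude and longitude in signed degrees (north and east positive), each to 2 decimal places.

The central angle between A and B is δ = 0.6169 rad.
With f = 0.5, the slerp weights are sin((1−f)δ)/sin δ = 0.5248 and sin(fδ)/sin δ = 0.5248.
Weighted sum of the unit vectors: (0.5248)·(-0.4620,-0.2725,-0.8440) + (0.5248)·(-0.3147,0.3143,-0.8957) = (-0.4076, 0.0219, -0.9129).
Converting back: φ = atan2(z, √(x²+y²)) = -65.91°, λ = atan2(y, x) = 176.92°.

-65.91°, 176.92°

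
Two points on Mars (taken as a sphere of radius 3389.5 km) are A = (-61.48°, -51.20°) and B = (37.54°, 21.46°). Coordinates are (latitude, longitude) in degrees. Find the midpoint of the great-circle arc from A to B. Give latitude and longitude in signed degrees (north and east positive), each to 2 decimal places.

-14.51°, -4.52°

Central angle δ = 2.0070 rad. Interpolating on the sphere with fraction f = 0.5:
P = [sin((1−f)δ)·A + sin(fδ)·B] / sin δ = 0.9305·A + 0.9305·B in Cartesian coordinates,
giving P = (0.9651, -0.0763, -0.2506), i.e. latitude -14.51°, longitude -4.52°.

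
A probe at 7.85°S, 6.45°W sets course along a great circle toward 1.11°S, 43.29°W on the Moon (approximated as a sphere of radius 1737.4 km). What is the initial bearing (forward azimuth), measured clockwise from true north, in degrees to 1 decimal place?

278.5°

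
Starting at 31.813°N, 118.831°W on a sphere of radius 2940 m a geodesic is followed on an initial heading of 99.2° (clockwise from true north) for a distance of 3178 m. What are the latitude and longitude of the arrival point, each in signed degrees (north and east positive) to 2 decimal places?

7.36°, -57.39°

Angular distance δ = d/R = 3178/2940 = 1.08095 rad; initial bearing θ = 1.7314 rad.
sin φ₂ = sin φ₁ cos δ + cos φ₁ sin δ cos θ = (0.5271)(0.4705) + (0.8498)(0.8824)(-0.1599) = 0.1281, so φ₂ = 7.36°.
Δλ = atan2(sin θ sin δ cos φ₁, cos δ − sin φ₁ sin φ₂) = atan2(0.7402, 0.4029) = 61.437°.
λ₂ = -118.831° + 61.437° = -57.39°.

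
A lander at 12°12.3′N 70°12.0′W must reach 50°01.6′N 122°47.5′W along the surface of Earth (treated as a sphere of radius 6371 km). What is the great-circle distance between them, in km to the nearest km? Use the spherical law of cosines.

Let φ₁ = 0.2130 rad, φ₂ = 0.8731 rad, and Δλ = -0.9179 rad.
cos c = sin φ₁ sin φ₂ + cos φ₁ cos φ₂ cos Δλ = (0.2114)(0.7663) + (0.9774)(0.6424)(0.6075) = 0.54346,
so c = arccos(0.54346) = 0.99624 rad.
Distance = R·c = 6371 × 0.9962 ≈ 6347 km.

6347 km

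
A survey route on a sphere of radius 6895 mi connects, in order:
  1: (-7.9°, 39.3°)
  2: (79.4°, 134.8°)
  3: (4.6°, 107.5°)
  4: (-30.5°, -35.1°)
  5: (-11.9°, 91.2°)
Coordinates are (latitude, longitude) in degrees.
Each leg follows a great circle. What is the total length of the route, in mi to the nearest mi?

Leg 1→2: central angle 1.7240 rad, distance 11886.7 mi.
Leg 2→3: central angle 1.3266 rad, distance 9147.0 mi.
Leg 3→4: central angle 2.3789 rad, distance 16402.6 mi.
Leg 4→5: central angle 1.9763 rad, distance 13626.6 mi.
Total: 11886.7 + 9147.0 + 16402.6 + 13626.6 ≈ 51063 mi.

51063 mi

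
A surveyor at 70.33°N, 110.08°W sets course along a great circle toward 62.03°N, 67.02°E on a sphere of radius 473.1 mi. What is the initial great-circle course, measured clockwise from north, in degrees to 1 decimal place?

With φ₁ = 1.2275, φ₂ = 1.0826, Δλ = 3.0910 rad, the forward-azimuth formula gives
θ = atan2( sin Δλ cos φ₂ , cos φ₁ sin φ₂ − sin φ₁ cos φ₂ cos Δλ ) = atan2(0.0237, 0.7384) = 1.84°.
So the initial bearing is 1.8°.

1.8°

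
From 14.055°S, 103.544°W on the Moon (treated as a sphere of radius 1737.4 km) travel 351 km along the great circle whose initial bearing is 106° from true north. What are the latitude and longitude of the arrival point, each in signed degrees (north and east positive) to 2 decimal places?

-16.95°, -91.91°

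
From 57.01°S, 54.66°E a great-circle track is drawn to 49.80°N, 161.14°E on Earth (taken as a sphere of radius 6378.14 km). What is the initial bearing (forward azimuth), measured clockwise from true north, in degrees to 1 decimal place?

67.0°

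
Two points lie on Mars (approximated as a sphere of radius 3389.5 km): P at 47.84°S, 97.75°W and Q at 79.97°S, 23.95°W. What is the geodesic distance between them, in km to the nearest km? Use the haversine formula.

2385 km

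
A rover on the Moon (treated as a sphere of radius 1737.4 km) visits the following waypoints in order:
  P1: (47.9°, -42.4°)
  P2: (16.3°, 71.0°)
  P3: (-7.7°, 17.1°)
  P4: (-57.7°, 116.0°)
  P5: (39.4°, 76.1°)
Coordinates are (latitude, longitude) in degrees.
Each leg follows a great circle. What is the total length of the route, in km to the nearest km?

Leg P1→P2: central angle 1.6181 rad, distance 2811.3 km.
Leg P2→P3: central angle 1.0207 rad, distance 1773.3 km.
Leg P3→P4: central angle 1.5395 rad, distance 2674.7 km.
Leg P4→P5: central angle 1.7923 rad, distance 3114.0 km.
Total: 2811.3 + 1773.3 + 2674.7 + 3114.0 ≈ 10373 km.

10373 km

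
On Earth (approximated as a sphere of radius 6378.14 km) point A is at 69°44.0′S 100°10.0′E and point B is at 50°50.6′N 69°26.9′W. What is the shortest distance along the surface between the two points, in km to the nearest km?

With latitudes φ₁ = -69.733°, φ₂ = 50.843° and longitude difference Δλ = -169.615°:
cos c = sin φ₁ sin φ₂ + cos φ₁ cos φ₂ cos Δλ = (-0.9381)(0.7754) + (0.3464)(0.6314)(-0.9836) = -0.94256,
so c = arccos(-0.94256) = 2.80101 rad.
Distance = R·c = 6378.14 × 2.8010 ≈ 17865 km.

17865 km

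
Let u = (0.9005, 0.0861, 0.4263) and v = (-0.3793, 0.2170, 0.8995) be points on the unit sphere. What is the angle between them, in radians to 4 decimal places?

1.5102 rad

u·v = 0.0606; |u| = 1.0000, |v| = 1.0000.
cos θ = (u·v)/(|u||v|) = 0.0606, so θ = 1.5102 rad.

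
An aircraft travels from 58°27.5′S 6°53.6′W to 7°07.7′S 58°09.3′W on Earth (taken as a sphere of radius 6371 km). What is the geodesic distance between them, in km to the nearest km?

Let φ₁ = -1.0203 rad, φ₂ = -0.1244 rad, and Δλ = -0.8947 rad.
cos c = sin φ₁ sin φ₂ + cos φ₁ cos φ₂ cos Δλ = (-0.8523)(-0.1241) + (0.5231)(0.9923)(0.6258) = 0.43058,
so c = arccos(0.43058) = 1.12566 rad.
Distance = R·c = 6371 × 1.1257 ≈ 7172 km.

7172 km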